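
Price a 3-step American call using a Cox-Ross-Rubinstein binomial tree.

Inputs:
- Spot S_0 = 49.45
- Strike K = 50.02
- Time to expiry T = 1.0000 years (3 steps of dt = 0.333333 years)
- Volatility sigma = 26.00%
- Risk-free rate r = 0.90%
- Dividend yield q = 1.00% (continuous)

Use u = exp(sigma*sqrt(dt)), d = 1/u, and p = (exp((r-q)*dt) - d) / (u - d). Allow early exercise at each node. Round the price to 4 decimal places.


Answer: Price = V(0,0) = 5.2350

Derivation:
dt = T/N = 0.333333
u = exp(sigma*sqrt(dt)) = 1.161963; d = 1/u = 0.860612
p = (exp((r-q)*dt) - d) / (u - d) = 0.461437
Discount per step: exp(-r*dt) = 0.997004
Stock lattice S(k, i) with i counting down-moves:
  k=0: S(0,0) = 49.4500
  k=1: S(1,0) = 57.4591; S(1,1) = 42.5573
  k=2: S(2,0) = 66.7653; S(2,1) = 49.4500; S(2,2) = 36.6253
  k=3: S(3,0) = 77.5789; S(3,1) = 57.4591; S(3,2) = 42.5573; S(3,3) = 31.5202
Terminal payoffs V(N, i) = max(S_T - K, 0):
  V(3,0) = 27.558883; V(3,1) = 7.439085; V(3,2) = 0.000000; V(3,3) = 0.000000
Backward induction: V(k, i) = exp(-r*dt) * [p * V(k+1, i) + (1-p) * V(k+1, i+1)]; then take max(V_cont, immediate exercise) for American.
  V(2,0) = exp(-r*dt) * [p*27.558883 + (1-p)*7.439085] = 16.673002; exercise = 16.745348; V(2,0) = max -> 16.745348
  V(2,1) = exp(-r*dt) * [p*7.439085 + (1-p)*0.000000] = 3.422383; exercise = 0.000000; V(2,1) = max -> 3.422383
  V(2,2) = exp(-r*dt) * [p*0.000000 + (1-p)*0.000000] = 0.000000; exercise = 0.000000; V(2,2) = max -> 0.000000
  V(1,0) = exp(-r*dt) * [p*16.745348 + (1-p)*3.422383] = 9.541419; exercise = 7.439085; V(1,0) = max -> 9.541419
  V(1,1) = exp(-r*dt) * [p*3.422383 + (1-p)*0.000000] = 1.574482; exercise = 0.000000; V(1,1) = max -> 1.574482
  V(0,0) = exp(-r*dt) * [p*9.541419 + (1-p)*1.574482] = 5.234990; exercise = 0.000000; V(0,0) = max -> 5.234990


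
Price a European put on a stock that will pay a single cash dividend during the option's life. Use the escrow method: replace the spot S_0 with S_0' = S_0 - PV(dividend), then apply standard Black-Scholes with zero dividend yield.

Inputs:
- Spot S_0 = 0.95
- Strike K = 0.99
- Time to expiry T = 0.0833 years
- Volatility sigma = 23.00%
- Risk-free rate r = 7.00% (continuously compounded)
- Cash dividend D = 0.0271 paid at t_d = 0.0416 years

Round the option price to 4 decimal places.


Answer: Price = 0.0669

Derivation:
PV(D) = D * exp(-r * t_d) = 0.0271 * 0.99709224 = 0.02702120
S_0' = S_0 - PV(D) = 0.9500 - 0.02702120 = 0.92297880
d1 = (ln(S_0'/K) + (r + sigma^2/2)*T) / (sigma*sqrt(T)) = -0.93495814
d2 = d1 - sigma*sqrt(T) = -1.00134014
exp(-rT) = 0.99418597
N(-d1) = 0.82509506; N(-d2) = 0.84166880
P = K * exp(-rT) * N(-d2) - S_0' * N(-d1) = 0.9900 * 0.99418597 * 0.84166880 - 0.92297880 * 0.82509506 = 0.0669


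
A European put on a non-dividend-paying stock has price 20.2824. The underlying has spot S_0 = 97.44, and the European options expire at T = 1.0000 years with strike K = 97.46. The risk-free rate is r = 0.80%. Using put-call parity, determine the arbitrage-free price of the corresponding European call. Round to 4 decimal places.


Put-call parity: C - P = S_0 * exp(-qT) - K * exp(-rT).
S_0 * exp(-qT) = 97.4400 * 1.00000000 = 97.44000000
K * exp(-rT) = 97.4600 * 0.99203191 = 96.68343042
C = P + S*exp(-qT) - K*exp(-rT)
C = 20.2824 + 97.44000000 - 96.68343042 = 21.0390

Answer: Call price = 21.0390


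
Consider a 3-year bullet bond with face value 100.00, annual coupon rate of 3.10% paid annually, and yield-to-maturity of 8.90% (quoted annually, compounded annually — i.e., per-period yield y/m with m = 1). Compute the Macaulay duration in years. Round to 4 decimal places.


Coupon per period c = face * coupon_rate / m = 3.100000
Periods per year m = 1; per-period yield y/m = 0.089000
Number of cashflows N = 3
Cashflows (t years, CF_t, discount factor 1/(1+y/m)^(m*t), PV):
  t = 1.0000: CF_t = 3.100000, DF = 0.918274, PV = 2.846648
  t = 2.0000: CF_t = 3.100000, DF = 0.843226, PV = 2.614002
  t = 3.0000: CF_t = 103.100000, DF = 0.774313, PV = 79.831635
Price P = sum_t PV_t = 85.292286
Macaulay numerator sum_t t * PV_t:
  t * PV_t at t = 1.0000: 2.846648
  t * PV_t at t = 2.0000: 5.228004
  t * PV_t at t = 3.0000: 239.494906
Macaulay duration D = (sum_t t * PV_t) / P = 247.569559 / 85.292286 = 2.902602

Answer: Macaulay duration = 2.9026 years


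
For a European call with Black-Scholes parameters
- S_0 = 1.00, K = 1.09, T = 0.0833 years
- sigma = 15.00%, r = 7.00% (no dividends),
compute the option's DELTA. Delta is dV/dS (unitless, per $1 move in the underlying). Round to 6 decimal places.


d1 = -1.8342523805; d2 = -1.8775449895
phi(d1) = 0.0741860293; exp(-qT) = 1.0000000000; exp(-rT) = 0.9941859673
N(d1) = 0.0333082696
Delta = exp(-qT) * N(d1) = 1.0000000000 * 0.0333082696 = 0.033308

Answer: Delta = 0.033308


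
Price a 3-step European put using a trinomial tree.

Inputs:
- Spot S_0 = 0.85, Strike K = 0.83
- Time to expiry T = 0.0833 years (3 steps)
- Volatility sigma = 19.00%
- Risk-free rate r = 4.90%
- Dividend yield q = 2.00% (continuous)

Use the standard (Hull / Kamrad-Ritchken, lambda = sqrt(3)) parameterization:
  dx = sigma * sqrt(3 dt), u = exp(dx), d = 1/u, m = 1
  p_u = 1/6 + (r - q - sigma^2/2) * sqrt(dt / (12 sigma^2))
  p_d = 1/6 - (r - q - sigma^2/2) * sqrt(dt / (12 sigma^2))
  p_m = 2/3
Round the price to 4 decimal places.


Answer: Price = V(0,0) = 0.0100

Derivation:
dt = T/N = 0.027767; dx = sigma*sqrt(3*dt) = 0.054837
u = exp(dx) = 1.056369; d = 1/u = 0.946639
p_u = 0.169439, p_m = 0.666667, p_d = 0.163894
Discount per step: exp(-r*dt) = 0.998640
Stock lattice S(k, j) with j the centered position index:
  k=0: S(0,+0) = 0.8500
  k=1: S(1,-1) = 0.8046; S(1,+0) = 0.8500; S(1,+1) = 0.8979
  k=2: S(2,-2) = 0.7617; S(2,-1) = 0.8046; S(2,+0) = 0.8500; S(2,+1) = 0.8979; S(2,+2) = 0.9485
  k=3: S(3,-3) = 0.7211; S(3,-2) = 0.7617; S(3,-1) = 0.8046; S(3,+0) = 0.8500; S(3,+1) = 0.8979; S(3,+2) = 0.9485; S(3,+3) = 1.0020
Terminal payoffs V(N, j) = max(K - S_T, 0):
  V(3,-3) = 0.108938; V(3,-2) = 0.068293; V(3,-1) = 0.025357; V(3,+0) = 0.000000; V(3,+1) = 0.000000; V(3,+2) = 0.000000; V(3,+3) = 0.000000
Backward induction: V(k, j) = exp(-r*dt) * [p_u * V(k+1, j+1) + p_m * V(k+1, j) + p_d * V(k+1, j-1)]
  V(2,-2) = exp(-r*dt) * [p_u*0.025357 + p_m*0.068293 + p_d*0.108938] = 0.067588
  V(2,-1) = exp(-r*dt) * [p_u*0.000000 + p_m*0.025357 + p_d*0.068293] = 0.028059
  V(2,+0) = exp(-r*dt) * [p_u*0.000000 + p_m*0.000000 + p_d*0.025357] = 0.004150
  V(2,+1) = exp(-r*dt) * [p_u*0.000000 + p_m*0.000000 + p_d*0.000000] = 0.000000
  V(2,+2) = exp(-r*dt) * [p_u*0.000000 + p_m*0.000000 + p_d*0.000000] = 0.000000
  V(1,-1) = exp(-r*dt) * [p_u*0.004150 + p_m*0.028059 + p_d*0.067588] = 0.030445
  V(1,+0) = exp(-r*dt) * [p_u*0.000000 + p_m*0.004150 + p_d*0.028059] = 0.007356
  V(1,+1) = exp(-r*dt) * [p_u*0.000000 + p_m*0.000000 + p_d*0.004150] = 0.000679
  V(0,+0) = exp(-r*dt) * [p_u*0.000679 + p_m*0.007356 + p_d*0.030445] = 0.009995


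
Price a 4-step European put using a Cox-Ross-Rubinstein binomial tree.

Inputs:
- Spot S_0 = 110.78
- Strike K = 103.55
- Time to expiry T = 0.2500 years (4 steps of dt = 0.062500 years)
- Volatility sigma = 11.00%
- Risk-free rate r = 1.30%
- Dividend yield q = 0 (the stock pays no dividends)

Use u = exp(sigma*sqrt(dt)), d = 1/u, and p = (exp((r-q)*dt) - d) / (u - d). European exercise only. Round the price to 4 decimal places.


Answer: Price = V(0,0) = 0.2519

Derivation:
dt = T/N = 0.062500
u = exp(sigma*sqrt(dt)) = 1.027882; d = 1/u = 0.972875
p = (exp((r-q)*dt) - d) / (u - d) = 0.507902
Discount per step: exp(-r*dt) = 0.999188
Stock lattice S(k, i) with i counting down-moves:
  k=0: S(0,0) = 110.7800
  k=1: S(1,0) = 113.8687; S(1,1) = 107.7751
  k=2: S(2,0) = 117.0436; S(2,1) = 110.7800; S(2,2) = 104.8516
  k=3: S(3,0) = 120.3069; S(3,1) = 113.8687; S(3,2) = 107.7751; S(3,3) = 102.0075
  k=4: S(4,0) = 123.6613; S(4,1) = 117.0436; S(4,2) = 110.7800; S(4,3) = 104.8516; S(4,4) = 99.2405
Terminal payoffs V(N, i) = max(K - S_T, 0):
  V(4,0) = 0.000000; V(4,1) = 0.000000; V(4,2) = 0.000000; V(4,3) = 0.000000; V(4,4) = 4.309494
Backward induction: V(k, i) = exp(-r*dt) * [p * V(k+1, i) + (1-p) * V(k+1, i+1)].
  V(3,0) = exp(-r*dt) * [p*0.000000 + (1-p)*0.000000] = 0.000000
  V(3,1) = exp(-r*dt) * [p*0.000000 + (1-p)*0.000000] = 0.000000
  V(3,2) = exp(-r*dt) * [p*0.000000 + (1-p)*0.000000] = 0.000000
  V(3,3) = exp(-r*dt) * [p*0.000000 + (1-p)*4.309494] = 2.118970
  V(2,0) = exp(-r*dt) * [p*0.000000 + (1-p)*0.000000] = 0.000000
  V(2,1) = exp(-r*dt) * [p*0.000000 + (1-p)*0.000000] = 0.000000
  V(2,2) = exp(-r*dt) * [p*0.000000 + (1-p)*2.118970] = 1.041893
  V(1,0) = exp(-r*dt) * [p*0.000000 + (1-p)*0.000000] = 0.000000
  V(1,1) = exp(-r*dt) * [p*0.000000 + (1-p)*1.041893] = 0.512297
  V(0,0) = exp(-r*dt) * [p*0.000000 + (1-p)*0.512297] = 0.251895


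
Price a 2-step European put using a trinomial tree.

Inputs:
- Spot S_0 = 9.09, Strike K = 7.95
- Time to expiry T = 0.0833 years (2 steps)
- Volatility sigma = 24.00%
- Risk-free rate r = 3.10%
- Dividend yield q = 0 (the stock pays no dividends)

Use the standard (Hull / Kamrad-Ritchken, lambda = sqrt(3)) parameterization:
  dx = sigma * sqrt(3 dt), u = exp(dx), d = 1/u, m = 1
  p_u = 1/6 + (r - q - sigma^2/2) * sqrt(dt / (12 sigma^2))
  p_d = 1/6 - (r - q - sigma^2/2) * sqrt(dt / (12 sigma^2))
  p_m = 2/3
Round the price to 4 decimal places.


Answer: Price = V(0,0) = 0.0077

Derivation:
dt = T/N = 0.041650; dx = sigma*sqrt(3*dt) = 0.084836
u = exp(dx) = 1.088538; d = 1/u = 0.918663
p_u = 0.167207, p_m = 0.666667, p_d = 0.166127
Discount per step: exp(-r*dt) = 0.998710
Stock lattice S(k, j) with j the centered position index:
  k=0: S(0,+0) = 9.0900
  k=1: S(1,-1) = 8.3506; S(1,+0) = 9.0900; S(1,+1) = 9.8948
  k=2: S(2,-2) = 7.6714; S(2,-1) = 8.3506; S(2,+0) = 9.0900; S(2,+1) = 9.8948; S(2,+2) = 10.7709
Terminal payoffs V(N, j) = max(K - S_T, 0):
  V(2,-2) = 0.278569; V(2,-1) = 0.000000; V(2,+0) = 0.000000; V(2,+1) = 0.000000; V(2,+2) = 0.000000
Backward induction: V(k, j) = exp(-r*dt) * [p_u * V(k+1, j+1) + p_m * V(k+1, j) + p_d * V(k+1, j-1)]
  V(1,-1) = exp(-r*dt) * [p_u*0.000000 + p_m*0.000000 + p_d*0.278569] = 0.046218
  V(1,+0) = exp(-r*dt) * [p_u*0.000000 + p_m*0.000000 + p_d*0.000000] = 0.000000
  V(1,+1) = exp(-r*dt) * [p_u*0.000000 + p_m*0.000000 + p_d*0.000000] = 0.000000
  V(0,+0) = exp(-r*dt) * [p_u*0.000000 + p_m*0.000000 + p_d*0.046218] = 0.007668


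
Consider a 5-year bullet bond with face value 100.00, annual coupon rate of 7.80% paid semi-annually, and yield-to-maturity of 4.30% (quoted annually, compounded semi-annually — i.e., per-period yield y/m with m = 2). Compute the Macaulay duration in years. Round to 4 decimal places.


Answer: Macaulay duration = 4.2971 years

Derivation:
Coupon per period c = face * coupon_rate / m = 3.900000
Periods per year m = 2; per-period yield y/m = 0.021500
Number of cashflows N = 10
Cashflows (t years, CF_t, discount factor 1/(1+y/m)^(m*t), PV):
  t = 0.5000: CF_t = 3.900000, DF = 0.978953, PV = 3.817915
  t = 1.0000: CF_t = 3.900000, DF = 0.958348, PV = 3.737557
  t = 1.5000: CF_t = 3.900000, DF = 0.938177, PV = 3.658891
  t = 2.0000: CF_t = 3.900000, DF = 0.918431, PV = 3.581881
  t = 2.5000: CF_t = 3.900000, DF = 0.899100, PV = 3.506491
  t = 3.0000: CF_t = 3.900000, DF = 0.880177, PV = 3.432688
  t = 3.5000: CF_t = 3.900000, DF = 0.861651, PV = 3.360439
  t = 4.0000: CF_t = 3.900000, DF = 0.843515, PV = 3.289710
  t = 4.5000: CF_t = 3.900000, DF = 0.825762, PV = 3.220470
  t = 5.0000: CF_t = 103.900000, DF = 0.808381, PV = 83.990823
Price P = sum_t PV_t = 115.596866
Macaulay numerator sum_t t * PV_t:
  t * PV_t at t = 0.5000: 1.908957
  t * PV_t at t = 1.0000: 3.737557
  t * PV_t at t = 1.5000: 5.488337
  t * PV_t at t = 2.0000: 7.163762
  t * PV_t at t = 2.5000: 8.766228
  t * PV_t at t = 3.0000: 10.298065
  t * PV_t at t = 3.5000: 11.761536
  t * PV_t at t = 4.0000: 13.158841
  t * PV_t at t = 4.5000: 14.492115
  t * PV_t at t = 5.0000: 419.954116
Macaulay duration D = (sum_t t * PV_t) / P = 496.729515 / 115.596866 = 4.297085


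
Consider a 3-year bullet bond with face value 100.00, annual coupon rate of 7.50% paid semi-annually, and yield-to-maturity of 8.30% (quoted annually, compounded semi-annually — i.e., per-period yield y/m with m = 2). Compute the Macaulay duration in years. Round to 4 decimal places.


Answer: Macaulay duration = 2.7384 years

Derivation:
Coupon per period c = face * coupon_rate / m = 3.750000
Periods per year m = 2; per-period yield y/m = 0.041500
Number of cashflows N = 6
Cashflows (t years, CF_t, discount factor 1/(1+y/m)^(m*t), PV):
  t = 0.5000: CF_t = 3.750000, DF = 0.960154, PV = 3.600576
  t = 1.0000: CF_t = 3.750000, DF = 0.921895, PV = 3.457106
  t = 1.5000: CF_t = 3.750000, DF = 0.885161, PV = 3.319353
  t = 2.0000: CF_t = 3.750000, DF = 0.849890, PV = 3.187089
  t = 2.5000: CF_t = 3.750000, DF = 0.816025, PV = 3.060095
  t = 3.0000: CF_t = 103.750000, DF = 0.783510, PV = 81.289127
Price P = sum_t PV_t = 97.913346
Macaulay numerator sum_t t * PV_t:
  t * PV_t at t = 0.5000: 1.800288
  t * PV_t at t = 1.0000: 3.457106
  t * PV_t at t = 1.5000: 4.979030
  t * PV_t at t = 2.0000: 6.374178
  t * PV_t at t = 2.5000: 7.650237
  t * PV_t at t = 3.0000: 243.867381
Macaulay duration D = (sum_t t * PV_t) / P = 268.128220 / 97.913346 = 2.738424


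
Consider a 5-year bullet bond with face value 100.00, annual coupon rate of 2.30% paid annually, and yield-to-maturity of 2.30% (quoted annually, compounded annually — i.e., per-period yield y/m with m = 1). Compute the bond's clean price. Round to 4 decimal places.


Coupon per period c = face * coupon_rate / m = 2.300000
Periods per year m = 1; per-period yield y/m = 0.023000
Number of cashflows N = 5
Cashflows (t years, CF_t, discount factor 1/(1+y/m)^(m*t), PV):
  t = 1.0000: CF_t = 2.300000, DF = 0.977517, PV = 2.248289
  t = 2.0000: CF_t = 2.300000, DF = 0.955540, PV = 2.197741
  t = 3.0000: CF_t = 2.300000, DF = 0.934056, PV = 2.148330
  t = 4.0000: CF_t = 2.300000, DF = 0.913056, PV = 2.100029
  t = 5.0000: CF_t = 102.300000, DF = 0.892528, PV = 91.305611
Price P = sum_t PV_t = 100.000000

Answer: Price = 100.0000


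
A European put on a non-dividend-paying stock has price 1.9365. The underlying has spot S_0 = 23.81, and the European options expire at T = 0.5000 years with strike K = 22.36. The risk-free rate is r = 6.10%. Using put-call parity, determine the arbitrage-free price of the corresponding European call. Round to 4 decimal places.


Answer: Call price = 4.0582

Derivation:
Put-call parity: C - P = S_0 * exp(-qT) - K * exp(-rT).
S_0 * exp(-qT) = 23.8100 * 1.00000000 = 23.81000000
K * exp(-rT) = 22.3600 * 0.96996043 = 21.68831526
C = P + S*exp(-qT) - K*exp(-rT)
C = 1.9365 + 23.81000000 - 21.68831526 = 4.0582


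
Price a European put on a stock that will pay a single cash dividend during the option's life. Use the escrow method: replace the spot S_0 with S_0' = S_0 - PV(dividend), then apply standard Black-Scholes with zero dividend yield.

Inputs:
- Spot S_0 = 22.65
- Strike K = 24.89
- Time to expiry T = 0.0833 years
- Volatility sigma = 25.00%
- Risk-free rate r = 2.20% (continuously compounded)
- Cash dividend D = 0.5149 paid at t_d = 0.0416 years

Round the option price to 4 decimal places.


Answer: Price = 2.7482

Derivation:
PV(D) = D * exp(-r * t_d) = 0.5149 * 0.99908522 = 0.51442898
S_0' = S_0 - PV(D) = 22.6500 - 0.51442898 = 22.13557102
d1 = (ln(S_0'/K) + (r + sigma^2/2)*T) / (sigma*sqrt(T)) = -1.56393247
d2 = d1 - sigma*sqrt(T) = -1.63608682
exp(-rT) = 0.99816908
N(-d1) = 0.94108329; N(-d2) = 0.94908929
P = K * exp(-rT) * N(-d2) - S_0' * N(-d1) = 24.8900 * 0.99816908 * 0.94908929 - 22.13557102 * 0.94108329 = 2.7482


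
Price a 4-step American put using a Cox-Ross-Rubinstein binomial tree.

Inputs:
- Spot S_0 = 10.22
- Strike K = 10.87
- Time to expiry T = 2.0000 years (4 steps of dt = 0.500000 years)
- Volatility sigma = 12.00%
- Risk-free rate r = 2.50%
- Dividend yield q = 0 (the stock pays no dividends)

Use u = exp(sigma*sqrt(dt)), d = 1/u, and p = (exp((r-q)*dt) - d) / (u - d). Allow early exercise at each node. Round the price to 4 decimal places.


dt = T/N = 0.500000
u = exp(sigma*sqrt(dt)) = 1.088557; d = 1/u = 0.918647
p = (exp((r-q)*dt) - d) / (u - d) = 0.552830
Discount per step: exp(-r*dt) = 0.987578
Stock lattice S(k, i) with i counting down-moves:
  k=0: S(0,0) = 10.2200
  k=1: S(1,0) = 11.1251; S(1,1) = 9.3886
  k=2: S(2,0) = 12.1103; S(2,1) = 10.2200; S(2,2) = 8.6248
  k=3: S(3,0) = 13.1827; S(3,1) = 11.1251; S(3,2) = 9.3886; S(3,3) = 7.9231
  k=4: S(4,0) = 14.3501; S(4,1) = 12.1103; S(4,2) = 10.2200; S(4,3) = 8.6248; S(4,4) = 7.2786
Terminal payoffs V(N, i) = max(K - S_T, 0):
  V(4,0) = 0.000000; V(4,1) = 0.000000; V(4,2) = 0.650000; V(4,3) = 2.245207; V(4,4) = 3.591423
Backward induction: V(k, i) = exp(-r*dt) * [p * V(k+1, i) + (1-p) * V(k+1, i+1)]; then take max(V_cont, immediate exercise) for American.
  V(3,0) = exp(-r*dt) * [p*0.000000 + (1-p)*0.000000] = 0.000000; exercise = 0.000000; V(3,0) = max -> 0.000000
  V(3,1) = exp(-r*dt) * [p*0.000000 + (1-p)*0.650000] = 0.287050; exercise = 0.000000; V(3,1) = max -> 0.287050
  V(3,2) = exp(-r*dt) * [p*0.650000 + (1-p)*2.245207] = 1.346393; exercise = 1.481423; V(3,2) = max -> 1.481423
  V(3,3) = exp(-r*dt) * [p*2.245207 + (1-p)*3.591423] = 2.811826; exercise = 2.946856; V(3,3) = max -> 2.946856
  V(2,0) = exp(-r*dt) * [p*0.000000 + (1-p)*0.287050] = 0.126766; exercise = 0.000000; V(2,0) = max -> 0.126766
  V(2,1) = exp(-r*dt) * [p*0.287050 + (1-p)*1.481423] = 0.810937; exercise = 0.650000; V(2,1) = max -> 0.810937
  V(2,2) = exp(-r*dt) * [p*1.481423 + (1-p)*2.946856] = 2.110178; exercise = 2.245207; V(2,2) = max -> 2.245207
  V(1,0) = exp(-r*dt) * [p*0.126766 + (1-p)*0.810937] = 0.427332; exercise = 0.000000; V(1,0) = max -> 0.427332
  V(1,1) = exp(-r*dt) * [p*0.810937 + (1-p)*2.245207] = 1.434259; exercise = 1.481423; V(1,1) = max -> 1.481423
  V(0,0) = exp(-r*dt) * [p*0.427332 + (1-p)*1.481423] = 0.887526; exercise = 0.650000; V(0,0) = max -> 0.887526

Answer: Price = V(0,0) = 0.8875


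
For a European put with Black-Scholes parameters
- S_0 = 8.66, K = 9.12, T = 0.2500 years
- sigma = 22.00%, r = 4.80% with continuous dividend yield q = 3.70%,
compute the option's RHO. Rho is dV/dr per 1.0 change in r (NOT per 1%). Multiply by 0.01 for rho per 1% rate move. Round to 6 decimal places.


d1 = -0.3905007410; d2 = -0.5005007410
phi(d1) = 0.3696554411; exp(-qT) = 0.9907926496; exp(-rT) = 0.9880717129
N(-d2) = 0.6916387327
Rho = -K*T*exp(-rT)*N(-d2) = -9.1200 * 0.2500 * 0.9880717129 * 0.6916387327 = -1.558126

Answer: Rho = -1.558126


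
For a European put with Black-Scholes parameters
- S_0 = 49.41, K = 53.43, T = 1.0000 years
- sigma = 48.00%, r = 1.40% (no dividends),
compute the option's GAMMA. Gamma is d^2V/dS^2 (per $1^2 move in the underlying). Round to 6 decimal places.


Answer: Gamma = 0.016726

Derivation:
d1 = 0.1062092643; d2 = -0.3737907357
phi(d1) = 0.3966984982; exp(-qT) = 1.0000000000; exp(-rT) = 0.9860975443
Gamma = exp(-qT) * phi(d1) / (S * sigma * sqrt(T)) = 1.0000000000 * 0.3966984982 / (49.4100 * 0.4800 * 1.0000000000) = 0.016726


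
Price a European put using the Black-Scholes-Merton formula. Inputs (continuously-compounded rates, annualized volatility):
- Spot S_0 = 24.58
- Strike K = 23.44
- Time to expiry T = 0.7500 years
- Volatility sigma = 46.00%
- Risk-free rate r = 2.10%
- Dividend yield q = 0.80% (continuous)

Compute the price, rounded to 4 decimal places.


d1 = (ln(S/K) + (r - q + 0.5*sigma^2) * T) / (sigma * sqrt(T)) = 0.34286859
d2 = d1 - sigma * sqrt(T) = -0.05550309
exp(-rT) = 0.98437338; exp(-qT) = 0.99401796
P = K * exp(-rT) * N(-d2) - S_0 * exp(-qT) * N(-d1)
N(-d1) = 0.36584866; N(-d2) = 0.52213117
P = 23.4400 * 0.98437338 * 0.52213117 - 24.5800 * 0.99401796 * 0.36584866 = 3.1087

Answer: Price = 3.1087


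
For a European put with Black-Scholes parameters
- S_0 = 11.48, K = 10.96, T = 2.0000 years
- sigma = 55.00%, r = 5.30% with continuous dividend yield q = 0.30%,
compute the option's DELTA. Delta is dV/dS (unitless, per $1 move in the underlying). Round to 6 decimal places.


Answer: Delta = -0.280260

Derivation:
d1 = 0.5770686991; d2 = -0.2007487602
phi(d1) = 0.3377522383; exp(-qT) = 0.9940179641; exp(-rT) = 0.8994246481
N(-d1) = 0.2819465240
Delta = -exp(-qT) * N(-d1) = -0.9940179641 * 0.2819465240 = -0.280260


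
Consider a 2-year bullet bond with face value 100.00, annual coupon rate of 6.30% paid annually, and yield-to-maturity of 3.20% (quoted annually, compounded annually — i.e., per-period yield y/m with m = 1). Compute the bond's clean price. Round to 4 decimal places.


Answer: Price = 105.9146

Derivation:
Coupon per period c = face * coupon_rate / m = 6.300000
Periods per year m = 1; per-period yield y/m = 0.032000
Number of cashflows N = 2
Cashflows (t years, CF_t, discount factor 1/(1+y/m)^(m*t), PV):
  t = 1.0000: CF_t = 6.300000, DF = 0.968992, PV = 6.104651
  t = 2.0000: CF_t = 106.300000, DF = 0.938946, PV = 99.809957
Price P = sum_t PV_t = 105.914608


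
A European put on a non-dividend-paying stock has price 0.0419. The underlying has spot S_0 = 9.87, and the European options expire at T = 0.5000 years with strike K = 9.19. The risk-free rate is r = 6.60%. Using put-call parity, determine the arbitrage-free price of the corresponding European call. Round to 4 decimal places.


Answer: Call price = 1.0202

Derivation:
Put-call parity: C - P = S_0 * exp(-qT) - K * exp(-rT).
S_0 * exp(-qT) = 9.8700 * 1.00000000 = 9.87000000
K * exp(-rT) = 9.1900 * 0.96753856 = 8.89167936
C = P + S*exp(-qT) - K*exp(-rT)
C = 0.0419 + 9.87000000 - 8.89167936 = 1.0202


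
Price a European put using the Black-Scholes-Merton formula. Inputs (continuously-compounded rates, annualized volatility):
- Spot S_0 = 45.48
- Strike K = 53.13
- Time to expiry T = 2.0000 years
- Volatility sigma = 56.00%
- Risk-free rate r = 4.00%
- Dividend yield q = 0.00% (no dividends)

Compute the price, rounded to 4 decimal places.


Answer: Price = 16.3964

Derivation:
d1 = (ln(S/K) + (r - q + 0.5*sigma^2) * T) / (sigma * sqrt(T)) = 0.30068570
d2 = d1 - sigma * sqrt(T) = -0.49127389
exp(-rT) = 0.92311635; exp(-qT) = 1.00000000
P = K * exp(-rT) * N(-d2) - S_0 * exp(-qT) * N(-d1)
N(-d1) = 0.38182709; N(-d2) = 0.68838363
P = 53.1300 * 0.92311635 * 0.68838363 - 45.4800 * 1.00000000 * 0.38182709 = 16.3964


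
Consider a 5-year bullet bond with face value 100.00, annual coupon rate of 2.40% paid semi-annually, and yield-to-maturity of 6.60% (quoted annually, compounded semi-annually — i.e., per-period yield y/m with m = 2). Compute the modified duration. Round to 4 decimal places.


Answer: Modified duration = 4.5578

Derivation:
Coupon per period c = face * coupon_rate / m = 1.200000
Periods per year m = 2; per-period yield y/m = 0.033000
Number of cashflows N = 10
Cashflows (t years, CF_t, discount factor 1/(1+y/m)^(m*t), PV):
  t = 0.5000: CF_t = 1.200000, DF = 0.968054, PV = 1.161665
  t = 1.0000: CF_t = 1.200000, DF = 0.937129, PV = 1.124555
  t = 1.5000: CF_t = 1.200000, DF = 0.907192, PV = 1.088630
  t = 2.0000: CF_t = 1.200000, DF = 0.878211, PV = 1.053853
  t = 2.5000: CF_t = 1.200000, DF = 0.850156, PV = 1.020187
  t = 3.0000: CF_t = 1.200000, DF = 0.822997, PV = 0.987596
  t = 3.5000: CF_t = 1.200000, DF = 0.796705, PV = 0.956046
  t = 4.0000: CF_t = 1.200000, DF = 0.771254, PV = 0.925505
  t = 4.5000: CF_t = 1.200000, DF = 0.746616, PV = 0.895939
  t = 5.0000: CF_t = 101.200000, DF = 0.722764, PV = 73.143763
Price P = sum_t PV_t = 82.357738
First compute Macaulay numerator sum_t t * PV_t:
  t * PV_t at t = 0.5000: 0.580833
  t * PV_t at t = 1.0000: 1.124555
  t * PV_t at t = 1.5000: 1.632945
  t * PV_t at t = 2.0000: 2.107706
  t * PV_t at t = 2.5000: 2.550467
  t * PV_t at t = 3.0000: 2.962788
  t * PV_t at t = 3.5000: 3.346163
  t * PV_t at t = 4.0000: 3.702019
  t * PV_t at t = 4.5000: 4.031725
  t * PV_t at t = 5.0000: 365.718813
Macaulay duration D = 387.758012 / 82.357738 = 4.708216
Modified duration = D / (1 + y/m) = 4.708216 / (1 + 0.033000) = 4.557808


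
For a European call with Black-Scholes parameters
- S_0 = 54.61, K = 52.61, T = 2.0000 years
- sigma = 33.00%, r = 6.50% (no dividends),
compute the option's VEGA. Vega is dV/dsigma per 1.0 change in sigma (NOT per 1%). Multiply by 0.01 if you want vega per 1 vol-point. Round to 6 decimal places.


d1 = 0.5918500910; d2 = 0.1251596154
phi(d1) = 0.3348469229; exp(-qT) = 1.0000000000; exp(-rT) = 0.8780954309
Vega = S * exp(-qT) * phi(d1) * sqrt(T) = 54.6100 * 1.0000000000 * 0.3348469229 * 1.4142135624 = 25.860296

Answer: Vega = 25.860296


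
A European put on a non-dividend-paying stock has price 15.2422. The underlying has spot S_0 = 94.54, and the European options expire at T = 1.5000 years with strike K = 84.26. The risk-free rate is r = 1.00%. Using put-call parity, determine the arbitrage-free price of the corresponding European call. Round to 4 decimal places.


Answer: Call price = 26.7767

Derivation:
Put-call parity: C - P = S_0 * exp(-qT) - K * exp(-rT).
S_0 * exp(-qT) = 94.5400 * 1.00000000 = 94.54000000
K * exp(-rT) = 84.2600 * 0.98511194 = 83.00553203
C = P + S*exp(-qT) - K*exp(-rT)
C = 15.2422 + 94.54000000 - 83.00553203 = 26.7767


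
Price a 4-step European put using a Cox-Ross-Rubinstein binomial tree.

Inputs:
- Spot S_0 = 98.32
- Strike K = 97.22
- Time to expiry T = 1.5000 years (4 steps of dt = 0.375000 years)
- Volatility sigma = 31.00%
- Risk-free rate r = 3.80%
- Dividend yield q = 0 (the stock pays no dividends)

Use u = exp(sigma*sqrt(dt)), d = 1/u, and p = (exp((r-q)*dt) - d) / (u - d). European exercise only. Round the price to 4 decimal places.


dt = T/N = 0.375000
u = exp(sigma*sqrt(dt)) = 1.209051; d = 1/u = 0.827095
p = (exp((r-q)*dt) - d) / (u - d) = 0.490258
Discount per step: exp(-r*dt) = 0.985851
Stock lattice S(k, i) with i counting down-moves:
  k=0: S(0,0) = 98.3200
  k=1: S(1,0) = 118.8739; S(1,1) = 81.3200
  k=2: S(2,0) = 143.7245; S(2,1) = 98.3200; S(2,2) = 67.2594
  k=3: S(3,0) = 173.7702; S(3,1) = 118.8739; S(3,2) = 81.3200; S(3,3) = 55.6299
  k=4: S(4,0) = 210.0970; S(4,1) = 143.7245; S(4,2) = 98.3200; S(4,3) = 67.2594; S(4,4) = 46.0112
Terminal payoffs V(N, i) = max(K - S_T, 0):
  V(4,0) = 0.000000; V(4,1) = 0.000000; V(4,2) = 0.000000; V(4,3) = 29.960616; V(4,4) = 51.208763
Backward induction: V(k, i) = exp(-r*dt) * [p * V(k+1, i) + (1-p) * V(k+1, i+1)].
  V(3,0) = exp(-r*dt) * [p*0.000000 + (1-p)*0.000000] = 0.000000
  V(3,1) = exp(-r*dt) * [p*0.000000 + (1-p)*0.000000] = 0.000000
  V(3,2) = exp(-r*dt) * [p*0.000000 + (1-p)*29.960616] = 15.056091
  V(3,3) = exp(-r*dt) * [p*29.960616 + (1-p)*51.208763] = 40.214524
  V(2,0) = exp(-r*dt) * [p*0.000000 + (1-p)*0.000000] = 0.000000
  V(2,1) = exp(-r*dt) * [p*0.000000 + (1-p)*15.056091] = 7.566129
  V(2,2) = exp(-r*dt) * [p*15.056091 + (1-p)*40.214524] = 27.485916
  V(1,0) = exp(-r*dt) * [p*0.000000 + (1-p)*7.566129] = 3.802203
  V(1,1) = exp(-r*dt) * [p*7.566129 + (1-p)*27.485916] = 17.469356
  V(0,0) = exp(-r*dt) * [p*3.802203 + (1-p)*17.469356] = 10.616552

Answer: Price = V(0,0) = 10.6166


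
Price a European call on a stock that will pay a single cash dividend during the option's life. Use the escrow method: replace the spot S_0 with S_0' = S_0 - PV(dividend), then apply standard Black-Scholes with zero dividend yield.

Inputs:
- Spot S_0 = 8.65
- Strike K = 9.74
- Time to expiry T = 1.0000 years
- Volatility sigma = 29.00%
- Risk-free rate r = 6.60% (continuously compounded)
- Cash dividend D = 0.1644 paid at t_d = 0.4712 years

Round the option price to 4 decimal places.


Answer: Price = 0.7317

Derivation:
PV(D) = D * exp(-r * t_d) = 0.1644 * 0.96937941 = 0.15936597
S_0' = S_0 - PV(D) = 8.6500 - 0.15936597 = 8.49063403
d1 = (ln(S_0'/K) + (r + sigma^2/2)*T) / (sigma*sqrt(T)) = -0.10078428
d2 = d1 - sigma*sqrt(T) = -0.39078428
exp(-rT) = 0.93613086
N(d1) = 0.45986085; N(d2) = 0.34797835
C = S_0' * N(d1) - K * exp(-rT) * N(d2) = 8.49063403 * 0.45986085 - 9.7400 * 0.93613086 * 0.34797835 = 0.7317


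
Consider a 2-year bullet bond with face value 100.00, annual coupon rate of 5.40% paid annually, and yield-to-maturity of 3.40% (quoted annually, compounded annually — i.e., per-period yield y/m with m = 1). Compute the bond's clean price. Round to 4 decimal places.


Answer: Price = 103.8049

Derivation:
Coupon per period c = face * coupon_rate / m = 5.400000
Periods per year m = 1; per-period yield y/m = 0.034000
Number of cashflows N = 2
Cashflows (t years, CF_t, discount factor 1/(1+y/m)^(m*t), PV):
  t = 1.0000: CF_t = 5.400000, DF = 0.967118, PV = 5.222437
  t = 2.0000: CF_t = 105.400000, DF = 0.935317, PV = 98.582433
Price P = sum_t PV_t = 103.804870


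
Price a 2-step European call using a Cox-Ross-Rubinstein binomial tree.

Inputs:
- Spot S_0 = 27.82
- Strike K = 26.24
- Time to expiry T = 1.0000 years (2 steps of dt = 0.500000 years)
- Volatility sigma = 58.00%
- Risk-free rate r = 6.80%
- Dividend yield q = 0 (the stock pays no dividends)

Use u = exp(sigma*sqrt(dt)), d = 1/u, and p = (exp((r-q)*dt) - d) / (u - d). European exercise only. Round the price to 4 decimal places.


dt = T/N = 0.500000
u = exp(sigma*sqrt(dt)) = 1.507002; d = 1/u = 0.663569
p = (exp((r-q)*dt) - d) / (u - d) = 0.439887
Discount per step: exp(-r*dt) = 0.966572
Stock lattice S(k, i) with i counting down-moves:
  k=0: S(0,0) = 27.8200
  k=1: S(1,0) = 41.9248; S(1,1) = 18.4605
  k=2: S(2,0) = 63.1807; S(2,1) = 27.8200; S(2,2) = 12.2498
Terminal payoffs V(N, i) = max(S_T - K, 0):
  V(2,0) = 36.940711; V(2,1) = 1.580000; V(2,2) = 0.000000
Backward induction: V(k, i) = exp(-r*dt) * [p * V(k+1, i) + (1-p) * V(k+1, i+1)].
  V(1,0) = exp(-r*dt) * [p*36.940711 + (1-p)*1.580000] = 16.561946
  V(1,1) = exp(-r*dt) * [p*1.580000 + (1-p)*0.000000] = 0.671789
  V(0,0) = exp(-r*dt) * [p*16.561946 + (1-p)*0.671789] = 7.405552

Answer: Price = V(0,0) = 7.4056


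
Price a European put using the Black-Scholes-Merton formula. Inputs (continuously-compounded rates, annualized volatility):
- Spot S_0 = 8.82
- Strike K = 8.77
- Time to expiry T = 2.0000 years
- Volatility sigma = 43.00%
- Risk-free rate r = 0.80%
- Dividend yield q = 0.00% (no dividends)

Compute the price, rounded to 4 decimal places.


d1 = (ln(S/K) + (r - q + 0.5*sigma^2) * T) / (sigma * sqrt(T)) = 0.33971558
d2 = d1 - sigma * sqrt(T) = -0.26839625
exp(-rT) = 0.98412732; exp(-qT) = 1.00000000
P = K * exp(-rT) * N(-d2) - S_0 * exp(-qT) * N(-d1)
N(-d1) = 0.36703536; N(-d2) = 0.60580284
P = 8.7700 * 0.98412732 * 0.60580284 - 8.8200 * 1.00000000 * 0.36703536 = 1.9913

Answer: Price = 1.9913


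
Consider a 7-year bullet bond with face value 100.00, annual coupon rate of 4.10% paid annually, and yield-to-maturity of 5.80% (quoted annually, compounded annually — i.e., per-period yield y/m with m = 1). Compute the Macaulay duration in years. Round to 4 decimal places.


Answer: Macaulay duration = 6.1780 years

Derivation:
Coupon per period c = face * coupon_rate / m = 4.100000
Periods per year m = 1; per-period yield y/m = 0.058000
Number of cashflows N = 7
Cashflows (t years, CF_t, discount factor 1/(1+y/m)^(m*t), PV):
  t = 1.0000: CF_t = 4.100000, DF = 0.945180, PV = 3.875236
  t = 2.0000: CF_t = 4.100000, DF = 0.893364, PV = 3.662794
  t = 3.0000: CF_t = 4.100000, DF = 0.844390, PV = 3.461998
  t = 4.0000: CF_t = 4.100000, DF = 0.798100, PV = 3.272210
  t = 5.0000: CF_t = 4.100000, DF = 0.754348, PV = 3.092826
  t = 6.0000: CF_t = 4.100000, DF = 0.712994, PV = 2.923276
  t = 7.0000: CF_t = 104.100000, DF = 0.673908, PV = 70.153777
Price P = sum_t PV_t = 90.442118
Macaulay numerator sum_t t * PV_t:
  t * PV_t at t = 1.0000: 3.875236
  t * PV_t at t = 2.0000: 7.325588
  t * PV_t at t = 3.0000: 10.385995
  t * PV_t at t = 4.0000: 13.088841
  t * PV_t at t = 5.0000: 15.464131
  t * PV_t at t = 6.0000: 17.539657
  t * PV_t at t = 7.0000: 491.076436
Macaulay duration D = (sum_t t * PV_t) / P = 558.755885 / 90.442118 = 6.178050


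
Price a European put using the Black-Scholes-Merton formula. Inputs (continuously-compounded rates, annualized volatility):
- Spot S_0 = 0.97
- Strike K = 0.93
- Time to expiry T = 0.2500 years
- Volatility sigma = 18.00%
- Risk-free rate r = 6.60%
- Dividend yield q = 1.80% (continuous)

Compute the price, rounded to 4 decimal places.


Answer: Price = 0.0142

Derivation:
d1 = (ln(S/K) + (r - q + 0.5*sigma^2) * T) / (sigma * sqrt(T)) = 0.64623873
d2 = d1 - sigma * sqrt(T) = 0.55623873
exp(-rT) = 0.98363538; exp(-qT) = 0.99551011
P = K * exp(-rT) * N(-d2) - S_0 * exp(-qT) * N(-d1)
N(-d1) = 0.25906238; N(-d2) = 0.28902383
P = 0.9300 * 0.98363538 * 0.28902383 - 0.9700 * 0.99551011 * 0.25906238 = 0.0142


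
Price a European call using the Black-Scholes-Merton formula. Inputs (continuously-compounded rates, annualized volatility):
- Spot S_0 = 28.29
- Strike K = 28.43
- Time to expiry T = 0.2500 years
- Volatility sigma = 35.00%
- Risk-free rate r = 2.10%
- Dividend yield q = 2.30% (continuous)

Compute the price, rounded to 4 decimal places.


Answer: Price = 1.8909

Derivation:
d1 = (ln(S/K) + (r - q + 0.5*sigma^2) * T) / (sigma * sqrt(T)) = 0.05643406
d2 = d1 - sigma * sqrt(T) = -0.11856594
exp(-rT) = 0.99476376; exp(-qT) = 0.99426650
C = S_0 * exp(-qT) * N(d1) - K * exp(-rT) * N(d2)
N(d1) = 0.52250199; N(d2) = 0.45280962
C = 28.2900 * 0.99426650 * 0.52250199 - 28.4300 * 0.99476376 * 0.45280962 = 1.8909


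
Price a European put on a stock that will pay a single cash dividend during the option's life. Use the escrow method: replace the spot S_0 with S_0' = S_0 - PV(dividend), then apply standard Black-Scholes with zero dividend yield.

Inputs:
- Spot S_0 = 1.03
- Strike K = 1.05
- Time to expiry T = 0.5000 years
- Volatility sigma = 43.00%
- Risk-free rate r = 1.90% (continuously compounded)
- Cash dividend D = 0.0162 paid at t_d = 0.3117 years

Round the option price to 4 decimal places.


Answer: Price = 0.1376

Derivation:
PV(D) = D * exp(-r * t_d) = 0.0162 * 0.99409520 = 0.01610434
S_0' = S_0 - PV(D) = 1.0300 - 0.01610434 = 1.01389566
d1 = (ln(S_0'/K) + (r + sigma^2/2)*T) / (sigma*sqrt(T)) = 0.06819415
d2 = d1 - sigma*sqrt(T) = -0.23586177
exp(-rT) = 0.99054498
N(-d1) = 0.47281554; N(-d2) = 0.59323003
P = K * exp(-rT) * N(-d2) - S_0' * N(-d1) = 1.0500 * 0.99054498 * 0.59323003 - 1.01389566 * 0.47281554 = 0.1376


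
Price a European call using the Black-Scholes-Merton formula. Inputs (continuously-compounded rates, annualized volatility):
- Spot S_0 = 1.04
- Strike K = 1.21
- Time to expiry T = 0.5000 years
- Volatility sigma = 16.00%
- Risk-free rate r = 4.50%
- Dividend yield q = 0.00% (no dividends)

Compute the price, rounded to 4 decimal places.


d1 = (ln(S/K) + (r - q + 0.5*sigma^2) * T) / (sigma * sqrt(T)) = -1.08275413
d2 = d1 - sigma * sqrt(T) = -1.19589122
exp(-rT) = 0.97775124; exp(-qT) = 1.00000000
C = S_0 * exp(-qT) * N(d1) - K * exp(-rT) * N(d2)
N(d1) = 0.13945878; N(d2) = 0.11586951
C = 1.0400 * 1.00000000 * 0.13945878 - 1.2100 * 0.97775124 * 0.11586951 = 0.0080

Answer: Price = 0.0080


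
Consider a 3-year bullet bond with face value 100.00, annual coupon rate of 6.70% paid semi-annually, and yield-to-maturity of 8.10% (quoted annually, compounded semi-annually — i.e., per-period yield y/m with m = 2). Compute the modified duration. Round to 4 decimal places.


Coupon per period c = face * coupon_rate / m = 3.350000
Periods per year m = 2; per-period yield y/m = 0.040500
Number of cashflows N = 6
Cashflows (t years, CF_t, discount factor 1/(1+y/m)^(m*t), PV):
  t = 0.5000: CF_t = 3.350000, DF = 0.961076, PV = 3.219606
  t = 1.0000: CF_t = 3.350000, DF = 0.923668, PV = 3.094287
  t = 1.5000: CF_t = 3.350000, DF = 0.887715, PV = 2.973847
  t = 2.0000: CF_t = 3.350000, DF = 0.853162, PV = 2.858094
  t = 2.5000: CF_t = 3.350000, DF = 0.819954, PV = 2.746846
  t = 3.0000: CF_t = 103.350000, DF = 0.788039, PV = 81.443790
Price P = sum_t PV_t = 96.336470
First compute Macaulay numerator sum_t t * PV_t:
  t * PV_t at t = 0.5000: 1.609803
  t * PV_t at t = 1.0000: 3.094287
  t * PV_t at t = 1.5000: 4.460770
  t * PV_t at t = 2.0000: 5.716187
  t * PV_t at t = 2.5000: 6.867116
  t * PV_t at t = 3.0000: 244.331369
Macaulay duration D = 266.079533 / 96.336470 = 2.761981
Modified duration = D / (1 + y/m) = 2.761981 / (1 + 0.040500) = 2.654475

Answer: Modified duration = 2.6545


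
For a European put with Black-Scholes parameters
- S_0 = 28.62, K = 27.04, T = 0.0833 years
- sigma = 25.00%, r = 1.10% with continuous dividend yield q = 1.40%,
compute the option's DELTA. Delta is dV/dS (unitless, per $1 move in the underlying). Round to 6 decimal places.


d1 = 0.8196560460; d2 = 0.7475016976
phi(d1) = 0.2851167453; exp(-qT) = 0.9988344797; exp(-rT) = 0.9990841197
N(-d1) = 0.2062061068
Delta = -exp(-qT) * N(-d1) = -0.9988344797 * 0.2062061068 = -0.205966

Answer: Delta = -0.205966


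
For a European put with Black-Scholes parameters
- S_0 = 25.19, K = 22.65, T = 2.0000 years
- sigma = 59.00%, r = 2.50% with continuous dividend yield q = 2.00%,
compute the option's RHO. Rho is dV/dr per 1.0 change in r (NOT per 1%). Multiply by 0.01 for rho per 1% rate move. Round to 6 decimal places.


Answer: Rho = -26.260606

Derivation:
d1 = 0.5565616363; d2 = -0.2778243655
phi(d1) = 0.3417010795; exp(-qT) = 0.9607894392; exp(-rT) = 0.9512294245
N(-d2) = 0.6094264069
Rho = -K*T*exp(-rT)*N(-d2) = -22.6500 * 2.0000 * 0.9512294245 * 0.6094264069 = -26.260606


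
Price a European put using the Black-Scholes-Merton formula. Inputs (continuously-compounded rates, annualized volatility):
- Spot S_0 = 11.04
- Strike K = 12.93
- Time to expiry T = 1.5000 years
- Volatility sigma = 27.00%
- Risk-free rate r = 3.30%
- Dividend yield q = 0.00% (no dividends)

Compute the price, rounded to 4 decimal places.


Answer: Price = 2.2467

Derivation:
d1 = (ln(S/K) + (r - q + 0.5*sigma^2) * T) / (sigma * sqrt(T)) = -0.16284617
d2 = d1 - sigma * sqrt(T) = -0.49352728
exp(-rT) = 0.95170516; exp(-qT) = 1.00000000
P = K * exp(-rT) * N(-d2) - S_0 * exp(-qT) * N(-d1)
N(-d1) = 0.56468022; N(-d2) = 0.68917997
P = 12.9300 * 0.95170516 * 0.68917997 - 11.0400 * 1.00000000 * 0.56468022 = 2.2467


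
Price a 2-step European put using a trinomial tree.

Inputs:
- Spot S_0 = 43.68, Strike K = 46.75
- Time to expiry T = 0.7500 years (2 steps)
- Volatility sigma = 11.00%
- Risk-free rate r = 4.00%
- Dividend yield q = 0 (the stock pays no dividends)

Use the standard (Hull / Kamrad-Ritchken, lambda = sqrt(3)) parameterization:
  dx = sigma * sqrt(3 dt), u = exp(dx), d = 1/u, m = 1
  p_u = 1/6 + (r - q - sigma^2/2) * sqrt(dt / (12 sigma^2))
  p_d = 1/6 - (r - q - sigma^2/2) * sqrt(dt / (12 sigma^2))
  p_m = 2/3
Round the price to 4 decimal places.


Answer: Price = V(0,0) = 2.7633

Derivation:
dt = T/N = 0.375000; dx = sigma*sqrt(3*dt) = 0.116673
u = exp(dx) = 1.123751; d = 1/u = 0.889876
p_u = 0.221226, p_m = 0.666667, p_d = 0.112107
Discount per step: exp(-r*dt) = 0.985112
Stock lattice S(k, j) with j the centered position index:
  k=0: S(0,+0) = 43.6800
  k=1: S(1,-1) = 38.8698; S(1,+0) = 43.6800; S(1,+1) = 49.0855
  k=2: S(2,-2) = 34.5893; S(2,-1) = 38.8698; S(2,+0) = 43.6800; S(2,+1) = 49.0855; S(2,+2) = 55.1599
Terminal payoffs V(N, j) = max(K - S_T, 0):
  V(2,-2) = 12.160676; V(2,-1) = 7.880196; V(2,+0) = 3.070000; V(2,+1) = 0.000000; V(2,+2) = 0.000000
Backward induction: V(k, j) = exp(-r*dt) * [p_u * V(k+1, j+1) + p_m * V(k+1, j) + p_d * V(k+1, j-1)]
  V(1,-1) = exp(-r*dt) * [p_u*3.070000 + p_m*7.880196 + p_d*12.160676] = 7.187303
  V(1,+0) = exp(-r*dt) * [p_u*0.000000 + p_m*3.070000 + p_d*7.880196] = 2.886468
  V(1,+1) = exp(-r*dt) * [p_u*0.000000 + p_m*0.000000 + p_d*3.070000] = 0.339044
  V(0,+0) = exp(-r*dt) * [p_u*0.339044 + p_m*2.886468 + p_d*7.187303] = 2.763302


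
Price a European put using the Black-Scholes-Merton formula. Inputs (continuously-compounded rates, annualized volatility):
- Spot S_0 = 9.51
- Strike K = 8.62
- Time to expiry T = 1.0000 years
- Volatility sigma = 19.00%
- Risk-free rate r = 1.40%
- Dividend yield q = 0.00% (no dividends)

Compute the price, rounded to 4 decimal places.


d1 = (ln(S/K) + (r - q + 0.5*sigma^2) * T) / (sigma * sqrt(T)) = 0.68583575
d2 = d1 - sigma * sqrt(T) = 0.49583575
exp(-rT) = 0.98609754; exp(-qT) = 1.00000000
P = K * exp(-rT) * N(-d2) - S_0 * exp(-qT) * N(-d1)
N(-d1) = 0.24640835; N(-d2) = 0.31000515
P = 8.6200 * 0.98609754 * 0.31000515 - 9.5100 * 1.00000000 * 0.24640835 = 0.2918

Answer: Price = 0.2918
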